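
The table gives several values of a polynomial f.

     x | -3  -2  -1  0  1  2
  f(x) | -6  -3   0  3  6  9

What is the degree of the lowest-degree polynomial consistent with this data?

Forward differences of the values at x = -3, -2, -1, 0, 1, 2:
  f  : -6  -3  0  3  6  9
  Δ  : 3  3  3  3  3
  Δ^2: 0  0  0  0
  Δ^3: 0  0  0
  Δ^4: 0  0
  Δ^5: 0
The first differences are constant (3) and nonzero, while all higher differences vanish, so the minimal degree is 1.

1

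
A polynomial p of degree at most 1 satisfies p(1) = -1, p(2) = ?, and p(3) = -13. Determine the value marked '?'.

-7

On equispaced nodes a degree-1 polynomial has vanishing second forward difference, so
  p(1) - 2·p(2) + p(3) = 0.
Substituting the known values and solving for p(2):
  -2·p(2) = 14
  p(2) = -7.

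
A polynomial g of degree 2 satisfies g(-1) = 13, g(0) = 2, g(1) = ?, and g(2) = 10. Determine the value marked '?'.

The 3 known points determine the degree-2 polynomial uniquely.
Write g(t) = at^2 + bt + c. Substituting each data point gives a linear system:
  a - b + c = 13
  c = 2
  4a + 2b + c = 10
Solving the system yields a = 5, b = -6, c = 2.
So g(t) = 5t^2 - 6t + 2.
Then g(1) = 1.

1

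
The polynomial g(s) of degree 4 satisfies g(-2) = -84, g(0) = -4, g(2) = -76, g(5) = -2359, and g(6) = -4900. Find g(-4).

-1180

Using the Lagrange interpolation formula with nodes -2, 0, 2, 5, 6:
  L_0(s) = s(s - 2)(s - 5)(s - 6) / 448
  L_1(s) = (s + 2)(s - 2)(s - 5)(s - 6) / -120
  L_2(s) = (s + 2)s(s - 5)(s - 6) / 96
  L_3(s) = (s + 2)s(s - 2)(s - 6) / -105
  L_4(s) = (s + 2)s(s - 2)(s - 5) / 192
Then g(s) = -84·L_0(s) - 4·L_1(s) - 76·L_2(s) - 2359·L_3(s) - 4900·L_4(s).
Expanding and collecting terms gives g(s) = -4s⁴ + 2s³ - 3s² - 6s - 4.
Evaluating at s = -4: g(-4) = -1180.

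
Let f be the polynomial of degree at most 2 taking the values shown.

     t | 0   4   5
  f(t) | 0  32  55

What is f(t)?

f(t) = 3t^2 - 4t

Write f(t) = at^2 + bt + c. Substituting each data point gives a linear system:
  c = 0
  16a + 4b + c = 32
  25a + 5b + c = 55
Solving the system yields a = 3, b = -4, c = 0.
So f(t) = 3t² - 4t.
Check: f(0) = 0. ✓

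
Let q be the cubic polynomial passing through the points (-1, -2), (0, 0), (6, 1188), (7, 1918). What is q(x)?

q(x) = 6x^3 - 2x^2 - 6x

Using the Lagrange interpolation formula with nodes -1, 0, 6, 7:
  L_0(x) = x(x - 6)(x - 7) / -56
  L_1(x) = (x + 1)(x - 6)(x - 7) / 42
  L_2(x) = (x + 1)x(x - 7) / -42
  L_3(x) = (x + 1)x(x - 6) / 56
Then q(x) = -2·L_0(x) + 0·L_1(x) + 1188·L_2(x) + 1918·L_3(x).
Expanding and collecting terms gives q(x) = 6x^3 - 2x^2 - 6x.
Check: q(0) = 0. ✓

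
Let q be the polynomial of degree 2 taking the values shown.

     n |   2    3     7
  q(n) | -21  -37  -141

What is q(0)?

-1

Write q(n) = an^2 + bn + c. Substituting each data point gives a linear system:
  4a + 2b + c = -21
  9a + 3b + c = -37
  49a + 7b + c = -141
Solving the system yields a = -2, b = -6, c = -1.
So q(n) = -2n^2 - 6n - 1.
Then q(0) = -1.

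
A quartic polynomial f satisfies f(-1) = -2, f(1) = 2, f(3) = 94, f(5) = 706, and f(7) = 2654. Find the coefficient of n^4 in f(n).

1

Write f(n) = an^4 + bn^3 + cn^2 + dn + e. Substituting each data point gives a linear system:
  a - b + c - d + e = -2
  a + b + c + d + e = 2
  81a + 27b + 9c + 3d + e = 94
  625a + 125b + 25c + 5d + e = 706
  2401a + 343b + 49c + 7d + e = 2654
Solving the system yields a = 1, b = 1, c = -2, d = 1, e = 1.
So f(n) = n^4 + n^3 - 2n^2 + n + 1.
The leading coefficient is 1.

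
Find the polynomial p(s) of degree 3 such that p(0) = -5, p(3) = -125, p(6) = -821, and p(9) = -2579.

p(s) = -3s^3 - 5s^2 + 2s - 5

Write p(s) = as^3 + bs^2 + cs + d. Substituting each data point gives a linear system:
  d = -5
  27a + 9b + 3c + d = -125
  216a + 36b + 6c + d = -821
  729a + 81b + 9c + d = -2579
Solving the system yields a = -3, b = -5, c = 2, d = -5.
So p(s) = -3s³ - 5s² + 2s - 5.
Check: p(9) = -2579. ✓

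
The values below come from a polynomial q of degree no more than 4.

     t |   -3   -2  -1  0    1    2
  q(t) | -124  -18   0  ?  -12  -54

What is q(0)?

The 5 known points determine the degree-4 polynomial uniquely.
Write q(t) = at^4 + bt^3 + ct^2 + dt + e. Substituting each data point gives a linear system:
  81a - 27b + 9c - 3d + e = -124
  16a - 8b + 4c - 2d + e = -18
  a - b + c - d + e = 0
  a + b + c + d + e = -12
  16a + 8b + 4c + 2d + e = -54
Solving the system yields a = -2, b = -1, c = 0, d = -5, e = -4.
So q(t) = -2t^4 - t^3 - 5t - 4.
Then q(0) = -4.

-4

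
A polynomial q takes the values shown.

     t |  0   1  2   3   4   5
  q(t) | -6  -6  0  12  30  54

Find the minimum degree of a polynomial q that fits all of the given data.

Forward differences of the values at t = 0, 1, 2, 3, 4, 5:
  q  : -6  -6  0  12  30  54
  Δ  : 0  6  12  18  24
  Δ^2: 6  6  6  6
  Δ^3: 0  0  0
  Δ^4: 0  0
  Δ^5: 0
The second differences are constant (6) and nonzero, while all higher differences vanish, so the minimal degree is 2.

2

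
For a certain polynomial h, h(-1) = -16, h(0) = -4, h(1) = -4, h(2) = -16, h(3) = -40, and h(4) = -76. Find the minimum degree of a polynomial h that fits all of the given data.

2

Forward differences of the values at t = -1, 0, 1, 2, 3, 4:
  h  : -16  -4  -4  -16  -40  -76
  Δ  : 12  0  -12  -24  -36
  Δ^2: -12  -12  -12  -12
  Δ^3: 0  0  0
  Δ^4: 0  0
  Δ^5: 0
The second differences are constant (-12) and nonzero, while all higher differences vanish, so the minimal degree is 2.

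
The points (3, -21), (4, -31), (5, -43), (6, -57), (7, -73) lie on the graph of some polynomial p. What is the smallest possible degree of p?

Forward differences of the values at s = 3, 4, 5, 6, 7:
  p  : -21  -31  -43  -57  -73
  Δ  : -10  -12  -14  -16
  Δ^2: -2  -2  -2
  Δ^3: 0  0
  Δ^4: 0
The second differences are constant (-2) and nonzero, while all higher differences vanish, so the minimal degree is 2.

2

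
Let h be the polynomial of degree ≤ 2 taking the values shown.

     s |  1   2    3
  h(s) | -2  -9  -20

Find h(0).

Write h(s) = as^2 + bs + c. Substituting each data point gives a linear system:
  a + b + c = -2
  4a + 2b + c = -9
  9a + 3b + c = -20
Solving the system yields a = -2, b = -1, c = 1.
So h(s) = -2s^2 - s + 1.
Then h(0) = 1.

1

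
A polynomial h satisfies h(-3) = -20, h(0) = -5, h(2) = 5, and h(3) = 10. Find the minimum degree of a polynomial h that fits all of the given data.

Divided differences on the nodes -3, 0, 2, 3:
  order 0: -20  -5  5  10
  order 1: 5  5  5
  order 2: 0  0
  order 3: 0
The order-1 divided differences are all 5 (nonzero) and every higher order vanishes, so the data lies on a polynomial of degree exactly 1.

1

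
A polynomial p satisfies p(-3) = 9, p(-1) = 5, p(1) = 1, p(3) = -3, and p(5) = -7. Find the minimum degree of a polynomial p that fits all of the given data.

Forward differences of the values at s = -3, -1, 1, 3, 5:
  p  : 9  5  1  -3  -7
  Δ  : -4  -4  -4  -4
  Δ^2: 0  0  0
  Δ^3: 0  0
  Δ^4: 0
The first differences are constant (-4) and nonzero, while all higher differences vanish, so the minimal degree is 1.

1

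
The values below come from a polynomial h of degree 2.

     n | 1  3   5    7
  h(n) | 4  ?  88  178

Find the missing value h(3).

On equispaced nodes a degree-2 polynomial has vanishing third forward difference, so
  - h(1) + 3·h(3) - 3·h(5) + h(7) = 0.
Substituting the known values and solving for h(3):
  3·h(3) = 90
  h(3) = 30.

30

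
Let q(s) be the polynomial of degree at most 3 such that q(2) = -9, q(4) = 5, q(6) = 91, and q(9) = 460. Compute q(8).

297

Write q(s) = as^3 + bs^2 + cs + d. Substituting each data point gives a linear system:
  8a + 4b + 2c + d = -9
  64a + 16b + 4c + d = 5
  216a + 36b + 6c + d = 91
  729a + 81b + 9c + d = 460
Solving the system yields a = 1, b = -3, c = -3, d = 1.
So q(s) = s^3 - 3s^2 - 3s + 1.
Then q(8) = 297.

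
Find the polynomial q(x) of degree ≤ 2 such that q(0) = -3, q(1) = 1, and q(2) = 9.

q(x) = 2x^2 + 2x - 3

Write q(x) = ax^2 + bx + c. Substituting each data point gives a linear system:
  c = -3
  a + b + c = 1
  4a + 2b + c = 9
Solving the system yields a = 2, b = 2, c = -3.
So q(x) = 2x^2 + 2x - 3.
Check: q(1) = 1. ✓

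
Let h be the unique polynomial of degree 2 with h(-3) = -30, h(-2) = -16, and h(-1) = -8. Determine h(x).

h(x) = -3x^2 - x - 6

Using the Lagrange interpolation formula with nodes -3, -2, -1:
  L_0(x) = (x + 2)(x + 1) / 2
  L_1(x) = (x + 3)(x + 1) / -1
  L_2(x) = (x + 3)(x + 2) / 2
Then h(x) = -30·L_0(x) - 16·L_1(x) - 8·L_2(x).
Expanding and collecting terms gives h(x) = -3x^2 - x - 6.
Check: h(-3) = -30. ✓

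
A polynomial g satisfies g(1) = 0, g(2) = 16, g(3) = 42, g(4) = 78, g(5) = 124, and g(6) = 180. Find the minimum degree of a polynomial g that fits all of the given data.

2

Forward differences of the values at s = 1, 2, 3, 4, 5, 6:
  g  : 0  16  42  78  124  180
  Δ  : 16  26  36  46  56
  Δ^2: 10  10  10  10
  Δ^3: 0  0  0
  Δ^4: 0  0
  Δ^5: 0
The second differences are constant (10) and nonzero, while all higher differences vanish, so the minimal degree is 2.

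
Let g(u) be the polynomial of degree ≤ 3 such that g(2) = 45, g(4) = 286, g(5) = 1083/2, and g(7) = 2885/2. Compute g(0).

4

Using the Lagrange interpolation formula with nodes 2, 4, 5, 7:
  L_0(u) = (u - 4)(u - 5)(u - 7) / -30
  L_1(u) = (u - 2)(u - 5)(u - 7) / 6
  L_2(u) = (u - 2)(u - 4)(u - 7) / -6
  L_3(u) = (u - 2)(u - 4)(u - 5) / 30
Then g(u) = 45·L_0(u) + 286·L_1(u) + 1083/2·L_2(u) + 2885/2·L_3(u).
Expanding and collecting terms gives g(u) = 4u^3 + u^2 + (5/2)u + 4.
Evaluating at u = 0: g(0) = 4.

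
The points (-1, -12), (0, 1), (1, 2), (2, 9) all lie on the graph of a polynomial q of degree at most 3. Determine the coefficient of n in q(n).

4

Write q(n) = an^3 + bn^2 + cn + d. Substituting each data point gives a linear system:
  -a + b - c + d = -12
  d = 1
  a + b + c + d = 2
  8a + 4b + 2c + d = 9
Solving the system yields a = 3, b = -6, c = 4, d = 1.
So q(n) = 3n^3 - 6n^2 + 4n + 1.
The coefficient of n is 4.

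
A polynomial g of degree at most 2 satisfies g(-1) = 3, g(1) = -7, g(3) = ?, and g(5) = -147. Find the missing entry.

-57

The 3 known points determine the degree-2 polynomial uniquely.
Write g(t) = at^2 + bt + c. Substituting each data point gives a linear system:
  a - b + c = 3
  a + b + c = -7
  25a + 5b + c = -147
Solving the system yields a = -5, b = -5, c = 3.
So g(t) = -5t^2 - 5t + 3.
Then g(3) = -57.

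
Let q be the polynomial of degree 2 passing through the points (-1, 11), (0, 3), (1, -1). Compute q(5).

Using the Lagrange interpolation formula with nodes -1, 0, 1:
  L_0(x) = x(x - 1) / 2
  L_1(x) = (x + 1)(x - 1) / -1
  L_2(x) = (x + 1)x / 2
Then q(x) = 11·L_0(x) + 3·L_1(x) - 1·L_2(x).
Expanding and collecting terms gives q(x) = 2x^2 - 6x + 3.
Evaluating at x = 5: q(5) = 23.

23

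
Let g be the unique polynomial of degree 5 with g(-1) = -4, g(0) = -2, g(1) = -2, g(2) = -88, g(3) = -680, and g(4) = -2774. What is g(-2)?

Using the Lagrange interpolation formula with nodes -1, 0, 1, 2, 3, 4:
  L_0(t) = t(t - 1)(t - 2)(t - 3)(t - 4) / -120
  L_1(t) = (t + 1)(t - 1)(t - 2)(t - 3)(t - 4) / 24
  L_2(t) = (t + 1)t(t - 2)(t - 3)(t - 4) / -12
  L_3(t) = (t + 1)t(t - 1)(t - 3)(t - 4) / 12
  L_4(t) = (t + 1)t(t - 1)(t - 2)(t - 4) / -24
  L_5(t) = (t + 1)t(t - 1)(t - 2)(t - 3) / 120
Then g(t) = -4·L_0(t) - 2·L_1(t) - 2·L_2(t) - 88·L_3(t) - 680·L_4(t) - 2774·L_5(t).
Expanding and collecting terms gives g(t) = -2t^5 - 4t^4 + 4t^3 + 3t^2 - t - 2.
Evaluating at t = -2: g(-2) = -20.

-20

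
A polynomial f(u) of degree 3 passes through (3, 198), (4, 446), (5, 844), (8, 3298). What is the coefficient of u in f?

5

Write f(u) = au^3 + bu^2 + cu + d. Substituting each data point gives a linear system:
  27a + 9b + 3c + d = 198
  64a + 16b + 4c + d = 446
  125a + 25b + 5c + d = 844
  512a + 64b + 8c + d = 3298
Solving the system yields a = 6, b = 3, c = 5, d = -6.
So f(u) = 6u^3 + 3u^2 + 5u - 6.
The coefficient of u is 5.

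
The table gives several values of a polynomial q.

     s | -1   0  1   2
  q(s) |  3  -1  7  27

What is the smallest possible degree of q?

2

Forward differences of the values at s = -1, 0, 1, 2:
  q  : 3  -1  7  27
  Δ  : -4  8  20
  Δ^2: 12  12
  Δ^3: 0
The second differences are constant (12) and nonzero, while all higher differences vanish, so the minimal degree is 2.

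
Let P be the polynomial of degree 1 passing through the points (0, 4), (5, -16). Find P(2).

Using the Lagrange interpolation formula with nodes 0, 5:
  L_0(u) = (u - 5) / -5
  L_1(u) = u / 5
Then P(u) = 4·L_0(u) - 16·L_1(u).
Expanding and collecting terms gives P(u) = -4u + 4.
Evaluating at u = 2: P(2) = -4.

-4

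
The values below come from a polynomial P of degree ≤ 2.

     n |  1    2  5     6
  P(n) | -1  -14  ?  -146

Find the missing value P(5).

-101

The 3 known points determine the degree-2 polynomial uniquely.
Write P(n) = an^2 + bn + c. Substituting each data point gives a linear system:
  a + b + c = -1
  4a + 2b + c = -14
  36a + 6b + c = -146
Solving the system yields a = -4, b = -1, c = 4.
So P(n) = -4n² - n + 4.
Then P(5) = -101.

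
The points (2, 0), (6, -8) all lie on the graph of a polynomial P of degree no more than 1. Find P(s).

P(s) = -2s + 4

Using the Lagrange interpolation formula with nodes 2, 6:
  L_0(s) = (s - 6) / -4
  L_1(s) = (s - 2) / 4
Then P(s) = 0·L_0(s) - 8·L_1(s).
Expanding and collecting terms gives P(s) = -2s + 4.
Check: P(2) = 0. ✓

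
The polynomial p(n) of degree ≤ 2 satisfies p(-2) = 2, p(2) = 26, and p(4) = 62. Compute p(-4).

14

Write p(n) = an^2 + bn + c. Substituting each data point gives a linear system:
  4a - 2b + c = 2
  4a + 2b + c = 26
  16a + 4b + c = 62
Solving the system yields a = 2, b = 6, c = 6.
So p(n) = 2n^2 + 6n + 6.
Then p(-4) = 14.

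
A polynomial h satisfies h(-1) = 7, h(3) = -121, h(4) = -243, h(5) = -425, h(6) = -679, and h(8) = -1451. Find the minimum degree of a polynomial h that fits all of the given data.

3

Divided differences on the nodes -1, 3, 4, 5, 6, 8:
  order 0: 7  -121  -243  -425  -679  -1451
  order 1: -32  -122  -182  -254  -386
  order 2: -18  -30  -36  -44
  order 3: -2  -2  -2
  order 4: 0  0
  order 5: 0
The order-3 divided differences are all -2 (nonzero) and every higher order vanishes, so the data lies on a polynomial of degree exactly 3.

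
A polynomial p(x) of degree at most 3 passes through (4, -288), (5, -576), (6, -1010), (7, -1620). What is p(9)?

Write p(x) = ax^3 + bx^2 + cx + d. Substituting each data point gives a linear system:
  64a + 16b + 4c + d = -288
  125a + 25b + 5c + d = -576
  216a + 36b + 6c + d = -1010
  343a + 49b + 7c + d = -1620
Solving the system yields a = -5, b = 2, c = -1, d = 4.
So p(x) = -5x^3 + 2x^2 - x + 4.
Then p(9) = -3488.

-3488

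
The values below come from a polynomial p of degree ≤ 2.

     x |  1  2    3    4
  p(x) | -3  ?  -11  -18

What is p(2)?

On equispaced nodes a degree-2 polynomial has vanishing third forward difference, so
  - p(1) + 3·p(2) - 3·p(3) + p(4) = 0.
Substituting the known values and solving for p(2):
  3·p(2) = -18
  p(2) = -6.

-6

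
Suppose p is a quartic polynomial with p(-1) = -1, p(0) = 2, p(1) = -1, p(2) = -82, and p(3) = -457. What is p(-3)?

Using the Lagrange interpolation formula with nodes -1, 0, 1, 2, 3:
  L_0(u) = u(u - 1)(u - 2)(u - 3) / 24
  L_1(u) = (u + 1)(u - 1)(u - 2)(u - 3) / -6
  L_2(u) = (u + 1)u(u - 2)(u - 3) / 4
  L_3(u) = (u + 1)u(u - 1)(u - 3) / -6
  L_4(u) = (u + 1)u(u - 1)(u - 2) / 24
Then p(u) = -1·L_0(u) + 2·L_1(u) - 1·L_2(u) - 82·L_3(u) - 457·L_4(u).
Expanding and collecting terms gives p(u) = -6u^4 + 3u^2 + 2.
Evaluating at u = -3: p(-3) = -457.

-457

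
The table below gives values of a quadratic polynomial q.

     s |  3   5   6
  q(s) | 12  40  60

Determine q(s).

Using the Lagrange interpolation formula with nodes 3, 5, 6:
  L_0(s) = (s - 5)(s - 6) / 6
  L_1(s) = (s - 3)(s - 6) / -2
  L_2(s) = (s - 3)(s - 5) / 3
Then q(s) = 12·L_0(s) + 40·L_1(s) + 60·L_2(s).
Expanding and collecting terms gives q(s) = 2s^2 - 2s.
Check: q(5) = 40. ✓

q(s) = 2s^2 - 2s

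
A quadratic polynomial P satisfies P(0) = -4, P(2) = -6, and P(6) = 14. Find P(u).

Using the Lagrange interpolation formula with nodes 0, 2, 6:
  L_0(u) = (u - 2)(u - 6) / 12
  L_1(u) = u(u - 6) / -8
  L_2(u) = u(u - 2) / 24
Then P(u) = -4·L_0(u) - 6·L_1(u) + 14·L_2(u).
Expanding and collecting terms gives P(u) = u^2 - 3u - 4.
Check: P(0) = -4. ✓

P(u) = u^2 - 3u - 4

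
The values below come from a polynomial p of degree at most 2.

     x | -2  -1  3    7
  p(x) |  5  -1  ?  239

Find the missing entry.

55

The 3 known points determine the degree-2 polynomial uniquely.
Write p(x) = ax^2 + bx + c. Substituting each data point gives a linear system:
  4a - 2b + c = 5
  a - b + c = -1
  49a + 7b + c = 239
Solving the system yields a = 4, b = 6, c = 1.
So p(x) = 4x^2 + 6x + 1.
Then p(3) = 55.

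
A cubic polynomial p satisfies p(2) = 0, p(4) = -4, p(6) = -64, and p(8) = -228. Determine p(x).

Write p(x) = ax^3 + bx^2 + cx + d. Substituting each data point gives a linear system:
  8a + 4b + 2c + d = 0
  64a + 16b + 4c + d = -4
  216a + 36b + 6c + d = -64
  512a + 64b + 8c + d = -228
Solving the system yields a = -1, b = 5, c = -4, d = -4.
So p(x) = -x^3 + 5x^2 - 4x - 4.
Check: p(2) = 0. ✓

p(x) = -x^3 + 5x^2 - 4x - 4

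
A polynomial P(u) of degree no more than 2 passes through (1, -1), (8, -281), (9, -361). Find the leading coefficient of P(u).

-5

Write P(u) = au^2 + bu + c. Substituting each data point gives a linear system:
  a + b + c = -1
  64a + 8b + c = -281
  81a + 9b + c = -361
Solving the system yields a = -5, b = 5, c = -1.
So P(u) = -5u² + 5u - 1.
The leading coefficient is -5.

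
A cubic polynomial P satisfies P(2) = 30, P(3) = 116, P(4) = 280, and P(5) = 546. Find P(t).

P(t) = 4t^3 + 3t^2 - 5t - 4

Write P(t) = at^3 + bt^2 + ct + d. Substituting each data point gives a linear system:
  8a + 4b + 2c + d = 30
  27a + 9b + 3c + d = 116
  64a + 16b + 4c + d = 280
  125a + 25b + 5c + d = 546
Solving the system yields a = 4, b = 3, c = -5, d = -4.
So P(t) = 4t^3 + 3t^2 - 5t - 4.
Check: P(4) = 280. ✓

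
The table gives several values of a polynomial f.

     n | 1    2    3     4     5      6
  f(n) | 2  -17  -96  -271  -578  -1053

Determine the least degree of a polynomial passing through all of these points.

Forward differences of the values at n = 1, 2, 3, 4, 5, 6:
  f  : 2  -17  -96  -271  -578  -1053
  Δ  : -19  -79  -175  -307  -475
  Δ^2: -60  -96  -132  -168
  Δ^3: -36  -36  -36
  Δ^4: 0  0
  Δ^5: 0
The third differences are constant (-36) and nonzero, while all higher differences vanish, so the minimal degree is 3.

3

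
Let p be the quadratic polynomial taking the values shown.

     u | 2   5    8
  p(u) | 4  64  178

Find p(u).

p(u) = 3u^2 - u - 6

Using the Lagrange interpolation formula with nodes 2, 5, 8:
  L_0(u) = (u - 5)(u - 8) / 18
  L_1(u) = (u - 2)(u - 8) / -9
  L_2(u) = (u - 2)(u - 5) / 18
Then p(u) = 4·L_0(u) + 64·L_1(u) + 178·L_2(u).
Expanding and collecting terms gives p(u) = 3u² - u - 6.
Check: p(8) = 178. ✓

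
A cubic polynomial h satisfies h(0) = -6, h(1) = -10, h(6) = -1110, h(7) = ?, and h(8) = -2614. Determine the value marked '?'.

-1756

The 4 known points determine the degree-3 polynomial uniquely.
Write h(n) = an^3 + bn^2 + cn + d. Substituting each data point gives a linear system:
  d = -6
  a + b + c + d = -10
  216a + 36b + 6c + d = -1110
  512a + 64b + 8c + d = -2614
Solving the system yields a = -5, b = -1, c = 2, d = -6.
So h(n) = -5n³ - n² + 2n - 6.
Then h(7) = -1756.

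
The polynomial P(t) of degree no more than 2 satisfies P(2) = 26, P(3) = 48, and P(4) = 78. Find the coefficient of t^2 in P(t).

Write P(t) = at^2 + bt + c. Substituting each data point gives a linear system:
  4a + 2b + c = 26
  9a + 3b + c = 48
  16a + 4b + c = 78
Solving the system yields a = 4, b = 2, c = 6.
So P(t) = 4t^2 + 2t + 6.
The leading coefficient is 4.

4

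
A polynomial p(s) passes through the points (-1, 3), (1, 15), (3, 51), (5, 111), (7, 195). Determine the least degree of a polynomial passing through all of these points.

2

Forward differences of the values at s = -1, 1, 3, 5, 7:
  p  : 3  15  51  111  195
  Δ  : 12  36  60  84
  Δ^2: 24  24  24
  Δ^3: 0  0
  Δ^4: 0
The second differences are constant (24) and nonzero, while all higher differences vanish, so the minimal degree is 2.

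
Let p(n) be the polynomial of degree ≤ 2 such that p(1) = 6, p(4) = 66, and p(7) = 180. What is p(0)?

-2

Forward differences of the values at n = 1, 4, 7:
  p  : 6  66  180
  Δ  : 60  114
  Δ^2: 54
The second differences are constant, confirming degree 2.
Interpolating (Newton forward form) and evaluating at n = 0 gives p(0) = -2.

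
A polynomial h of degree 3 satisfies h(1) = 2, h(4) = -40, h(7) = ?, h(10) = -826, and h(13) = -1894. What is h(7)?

On equispaced nodes a degree-3 polynomial has vanishing fourth forward difference, so
  h(1) - 4·h(4) + 6·h(7) - 4·h(10) + h(13) = 0.
Substituting the known values and solving for h(7):
  6·h(7) = -1572
  h(7) = -262.

-262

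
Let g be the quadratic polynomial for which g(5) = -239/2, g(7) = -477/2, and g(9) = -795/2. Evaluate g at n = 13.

Using the Lagrange interpolation formula with nodes 5, 7, 9:
  L_0(n) = (n - 7)(n - 9) / 8
  L_1(n) = (n - 5)(n - 9) / -4
  L_2(n) = (n - 5)(n - 7) / 8
Then g(n) = -239/2·L_0(n) - 477/2·L_1(n) - 795/2·L_2(n).
Expanding and collecting terms gives g(n) = -5n² + (1/2)n + 3.
Evaluating at n = 13: g(13) = -1671/2.

-1671/2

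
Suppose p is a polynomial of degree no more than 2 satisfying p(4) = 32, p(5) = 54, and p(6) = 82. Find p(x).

p(x) = 3x^2 - 5x + 4

Write p(x) = ax^2 + bx + c. Substituting each data point gives a linear system:
  16a + 4b + c = 32
  25a + 5b + c = 54
  36a + 6b + c = 82
Solving the system yields a = 3, b = -5, c = 4.
So p(x) = 3x^2 - 5x + 4.
Check: p(6) = 82. ✓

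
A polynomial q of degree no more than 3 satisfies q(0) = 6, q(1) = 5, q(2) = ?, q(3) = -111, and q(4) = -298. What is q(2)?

-22

The 4 known points determine the degree-3 polynomial uniquely.
Write q(x) = ax^3 + bx^2 + cx + d. Substituting each data point gives a linear system:
  d = 6
  a + b + c + d = 5
  27a + 9b + 3c + d = -111
  64a + 16b + 4c + d = -298
Solving the system yields a = -6, b = 5, c = 0, d = 6.
So q(x) = -6x^3 + 5x^2 + 6.
Then q(2) = -22.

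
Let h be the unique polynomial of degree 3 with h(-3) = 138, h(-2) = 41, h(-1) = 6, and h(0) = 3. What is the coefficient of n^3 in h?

-5

Write h(n) = an^3 + bn^2 + cn + d. Substituting each data point gives a linear system:
  -27a + 9b - 3c + d = 138
  -8a + 4b - 2c + d = 41
  -a + b - c + d = 6
  d = 3
Solving the system yields a = -5, b = 1, c = 3, d = 3.
So h(n) = -5n^3 + n^2 + 3n + 3.
The leading coefficient is -5.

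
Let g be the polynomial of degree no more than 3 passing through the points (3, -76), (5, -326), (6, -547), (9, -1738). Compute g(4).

-173

Using the Lagrange interpolation formula with nodes 3, 5, 6, 9:
  L_0(t) = (t - 5)(t - 6)(t - 9) / -36
  L_1(t) = (t - 3)(t - 6)(t - 9) / 8
  L_2(t) = (t - 3)(t - 5)(t - 9) / -9
  L_3(t) = (t - 3)(t - 5)(t - 6) / 72
Then g(t) = -76·L_0(t) - 326·L_1(t) - 547·L_2(t) - 1738·L_3(t).
Expanding and collecting terms gives g(t) = -2t³ - 4t² + 5t - 1.
Evaluating at t = 4: g(4) = -173.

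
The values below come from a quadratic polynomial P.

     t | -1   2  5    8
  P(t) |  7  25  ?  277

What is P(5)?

115

On equispaced nodes a degree-2 polynomial has vanishing third forward difference, so
  - P(-1) + 3·P(2) - 3·P(5) + P(8) = 0.
Substituting the known values and solving for P(5):
  -3·P(5) = -345
  P(5) = 115.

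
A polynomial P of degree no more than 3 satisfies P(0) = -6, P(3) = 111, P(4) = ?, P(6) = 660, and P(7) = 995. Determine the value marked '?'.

230

The 4 known points determine the degree-3 polynomial uniquely.
Write P(x) = ax^3 + bx^2 + cx + d. Substituting each data point gives a linear system:
  d = -6
  27a + 9b + 3c + d = 111
  216a + 36b + 6c + d = 660
  343a + 49b + 7c + d = 995
Solving the system yields a = 2, b = 6, c = 3, d = -6.
So P(x) = 2x³ + 6x² + 3x - 6.
Then P(4) = 230.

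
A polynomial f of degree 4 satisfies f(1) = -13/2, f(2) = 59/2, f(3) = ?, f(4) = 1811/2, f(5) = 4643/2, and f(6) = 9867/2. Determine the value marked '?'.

507/2

The 5 known points determine the degree-4 polynomial uniquely.
Write f(t) = at^4 + bt^3 + ct^2 + dt + e. Substituting each data point gives a linear system:
  a + b + c + d + e = -13/2
  16a + 8b + 4c + 2d + e = 59/2
  256a + 64b + 16c + 4d + e = 1811/2
  625a + 125b + 25c + 5d + e = 4643/2
  1296a + 216b + 36c + 6d + e = 9867/2
Solving the system yields a = 4, b = 0, c = -6, d = -6, e = 3/2.
So f(t) = 4t^4 - 6t^2 - 6t + 3/2.
Then f(3) = 507/2.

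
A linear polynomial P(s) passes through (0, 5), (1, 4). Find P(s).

P(s) = -s + 5

Using the Lagrange interpolation formula with nodes 0, 1:
  L_0(s) = (s - 1) / -1
  L_1(s) = s / 1
Then P(s) = 5·L_0(s) + 4·L_1(s).
Expanding and collecting terms gives P(s) = -s + 5.
Check: P(0) = 5. ✓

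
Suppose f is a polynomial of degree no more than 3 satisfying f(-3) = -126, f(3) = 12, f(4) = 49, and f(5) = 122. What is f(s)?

Write f(s) = as^3 + bs^2 + cs + d. Substituting each data point gives a linear system:
  -27a + 9b - 3c + d = -126
  27a + 9b + 3c + d = 12
  64a + 16b + 4c + d = 49
  125a + 25b + 5c + d = 122
Solving the system yields a = 2, b = -6, c = 5, d = -3.
So f(s) = 2s³ - 6s² + 5s - 3.
Check: f(-3) = -126. ✓

f(s) = 2s^3 - 6s^2 + 5s - 3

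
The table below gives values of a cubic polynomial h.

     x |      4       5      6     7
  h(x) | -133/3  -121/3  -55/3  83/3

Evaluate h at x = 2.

Using the Lagrange interpolation formula with nodes 4, 5, 6, 7:
  L_0(x) = (x - 5)(x - 6)(x - 7) / -6
  L_1(x) = (x - 4)(x - 6)(x - 7) / 2
  L_2(x) = (x - 4)(x - 5)(x - 7) / -2
  L_3(x) = (x - 4)(x - 5)(x - 6) / 6
Then h(x) = -133/3·L_0(x) - 121/3·L_1(x) - 55/3·L_2(x) + 83/3·L_3(x).
Expanding and collecting terms gives h(x) = x^3 - 6x^2 - 3x - 1/3.
Evaluating at x = 2: h(2) = -67/3.

-67/3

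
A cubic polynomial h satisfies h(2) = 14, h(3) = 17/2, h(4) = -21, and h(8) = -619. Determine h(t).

Write h(t) = at^3 + bt^2 + ct + d. Substituting each data point gives a linear system:
  8a + 4b + 2c + d = 14
  27a + 9b + 3c + d = 17/2
  64a + 16b + 4c + d = -21
  512a + 64b + 8c + d = -619
Solving the system yields a = -2, b = 6, c = 5/2, d = 1.
So h(t) = -2t^3 + 6t^2 + (5/2)t + 1.
Check: h(3) = 17/2. ✓

h(t) = -2t^3 + 6t^2 + (5/2)t + 1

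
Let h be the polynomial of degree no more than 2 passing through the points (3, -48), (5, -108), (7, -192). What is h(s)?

h(s) = -3s^2 - 6s - 3

Write h(s) = as^2 + bs + c. Substituting each data point gives a linear system:
  9a + 3b + c = -48
  25a + 5b + c = -108
  49a + 7b + c = -192
Solving the system yields a = -3, b = -6, c = -3.
So h(s) = -3s^2 - 6s - 3.
Check: h(3) = -48. ✓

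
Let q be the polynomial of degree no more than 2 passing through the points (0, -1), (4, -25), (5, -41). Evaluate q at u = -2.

Using the Lagrange interpolation formula with nodes 0, 4, 5:
  L_0(u) = (u - 4)(u - 5) / 20
  L_1(u) = u(u - 5) / -4
  L_2(u) = u(u - 4) / 5
Then q(u) = -1·L_0(u) - 25·L_1(u) - 41·L_2(u).
Expanding and collecting terms gives q(u) = -2u^2 + 2u - 1.
Evaluating at u = -2: q(-2) = -13.

-13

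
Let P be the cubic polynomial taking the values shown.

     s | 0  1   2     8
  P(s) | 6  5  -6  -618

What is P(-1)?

3

Write P(s) = as^3 + bs^2 + cs + d. Substituting each data point gives a linear system:
  d = 6
  a + b + c + d = 5
  8a + 4b + 2c + d = -6
  512a + 64b + 8c + d = -618
Solving the system yields a = -1, b = -2, c = 2, d = 6.
So P(s) = -s³ - 2s² + 2s + 6.
Then P(-1) = 3.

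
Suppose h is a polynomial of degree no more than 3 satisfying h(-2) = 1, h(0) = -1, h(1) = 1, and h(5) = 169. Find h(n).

h(n) = n^3 + 2n^2 - n - 1

Using the Lagrange interpolation formula with nodes -2, 0, 1, 5:
  L_0(n) = n(n - 1)(n - 5) / -42
  L_1(n) = (n + 2)(n - 1)(n - 5) / 10
  L_2(n) = (n + 2)n(n - 5) / -12
  L_3(n) = (n + 2)n(n - 1) / 140
Then h(n) = 1·L_0(n) - 1·L_1(n) + 1·L_2(n) + 169·L_3(n).
Expanding and collecting terms gives h(n) = n^3 + 2n^2 - n - 1.
Check: h(1) = 1. ✓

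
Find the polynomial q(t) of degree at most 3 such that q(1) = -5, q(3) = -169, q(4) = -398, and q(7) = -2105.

q(t) = -6t^3 - t^2 + 2

Write q(t) = at^3 + bt^2 + ct + d. Substituting each data point gives a linear system:
  a + b + c + d = -5
  27a + 9b + 3c + d = -169
  64a + 16b + 4c + d = -398
  343a + 49b + 7c + d = -2105
Solving the system yields a = -6, b = -1, c = 0, d = 2.
So q(t) = -6t^3 - t^2 + 2.
Check: q(4) = -398. ✓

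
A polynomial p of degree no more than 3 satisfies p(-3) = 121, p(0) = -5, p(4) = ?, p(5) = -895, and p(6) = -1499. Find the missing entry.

The 4 known points determine the degree-3 polynomial uniquely.
Write p(u) = au^3 + bu^2 + cu + d. Substituting each data point gives a linear system:
  -27a + 9b - 3c + d = 121
  d = -5
  125a + 25b + 5c + d = -895
  216a + 36b + 6c + d = -1499
Solving the system yields a = -6, b = -5, c = -3, d = -5.
So p(u) = -6u^3 - 5u^2 - 3u - 5.
Then p(4) = -481.

-481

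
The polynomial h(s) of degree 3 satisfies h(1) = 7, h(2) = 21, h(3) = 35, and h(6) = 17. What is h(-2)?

25

Write h(s) = as^3 + bs^2 + cs + d. Substituting each data point gives a linear system:
  a + b + c + d = 7
  8a + 4b + 2c + d = 21
  27a + 9b + 3c + d = 35
  216a + 36b + 6c + d = 17
Solving the system yields a = -1, b = 6, c = 3, d = -1.
So h(s) = -s³ + 6s² + 3s - 1.
Then h(-2) = 25.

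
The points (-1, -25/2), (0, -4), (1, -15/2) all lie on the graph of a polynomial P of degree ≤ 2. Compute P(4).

Write P(t) = at^2 + bt + c. Substituting each data point gives a linear system:
  a - b + c = -25/2
  c = -4
  a + b + c = -15/2
Solving the system yields a = -6, b = 5/2, c = -4.
So P(t) = -6t^2 + (5/2)t - 4.
Then P(4) = -90.

-90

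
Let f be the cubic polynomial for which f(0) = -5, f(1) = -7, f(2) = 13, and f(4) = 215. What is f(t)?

f(t) = 4t^3 - t^2 - 5t - 5

Write f(t) = at^3 + bt^2 + ct + d. Substituting each data point gives a linear system:
  d = -5
  a + b + c + d = -7
  8a + 4b + 2c + d = 13
  64a + 16b + 4c + d = 215
Solving the system yields a = 4, b = -1, c = -5, d = -5.
So f(t) = 4t^3 - t^2 - 5t - 5.
Check: f(1) = -7. ✓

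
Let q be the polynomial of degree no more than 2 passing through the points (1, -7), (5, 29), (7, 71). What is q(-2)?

Using the Lagrange interpolation formula with nodes 1, 5, 7:
  L_0(u) = (u - 5)(u - 7) / 24
  L_1(u) = (u - 1)(u - 7) / -8
  L_2(u) = (u - 1)(u - 5) / 12
Then q(u) = -7·L_0(u) + 29·L_1(u) + 71·L_2(u).
Expanding and collecting terms gives q(u) = 2u^2 - 3u - 6.
Evaluating at u = -2: q(-2) = 8.

8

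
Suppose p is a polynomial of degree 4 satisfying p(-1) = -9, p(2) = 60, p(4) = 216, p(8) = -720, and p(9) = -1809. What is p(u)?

p(u) = -u^4 + 6u^3 + 4u^2 + 6u

Write p(u) = au^4 + bu^3 + cu^2 + du + e. Substituting each data point gives a linear system:
  a - b + c - d + e = -9
  16a + 8b + 4c + 2d + e = 60
  256a + 64b + 16c + 4d + e = 216
  4096a + 512b + 64c + 8d + e = -720
  6561a + 729b + 81c + 9d + e = -1809
Solving the system yields a = -1, b = 6, c = 4, d = 6, e = 0.
So p(u) = -u^4 + 6u^3 + 4u^2 + 6u.
Check: p(9) = -1809. ✓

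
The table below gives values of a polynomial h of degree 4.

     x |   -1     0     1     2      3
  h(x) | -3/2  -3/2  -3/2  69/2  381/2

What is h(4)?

Using the Lagrange interpolation formula with nodes -1, 0, 1, 2, 3:
  L_0(x) = x(x - 1)(x - 2)(x - 3) / 24
  L_1(x) = (x + 1)(x - 1)(x - 2)(x - 3) / -6
  L_2(x) = (x + 1)x(x - 2)(x - 3) / 4
  L_3(x) = (x + 1)x(x - 1)(x - 3) / -6
  L_4(x) = (x + 1)x(x - 1)(x - 2) / 24
Then h(x) = -3/2·L_0(x) - 3/2·L_1(x) - 3/2·L_2(x) + 69/2·L_3(x) + 381/2·L_4(x).
Expanding and collecting terms gives h(x) = 2x^4 + 2x^3 - 2x^2 - 2x - 3/2.
Evaluating at x = 4: h(4) = 1197/2.

1197/2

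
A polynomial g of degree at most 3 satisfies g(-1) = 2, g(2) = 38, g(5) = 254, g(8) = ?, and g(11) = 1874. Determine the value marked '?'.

On equispaced nodes a degree-3 polynomial has vanishing fourth forward difference, so
  g(-1) - 4·g(2) + 6·g(5) - 4·g(8) + g(11) = 0.
Substituting the known values and solving for g(8):
  -4·g(8) = -3248
  g(8) = 812.

812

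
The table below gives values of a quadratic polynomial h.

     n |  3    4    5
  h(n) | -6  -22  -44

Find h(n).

Write h(n) = an^2 + bn + c. Substituting each data point gives a linear system:
  9a + 3b + c = -6
  16a + 4b + c = -22
  25a + 5b + c = -44
Solving the system yields a = -3, b = 5, c = 6.
So h(n) = -3n² + 5n + 6.
Check: h(3) = -6. ✓

h(n) = -3n^2 + 5n + 6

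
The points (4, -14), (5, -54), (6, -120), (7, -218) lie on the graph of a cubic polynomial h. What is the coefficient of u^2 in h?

2

Write h(u) = au^3 + bu^2 + cu + d. Substituting each data point gives a linear system:
  64a + 16b + 4c + d = -14
  125a + 25b + 5c + d = -54
  216a + 36b + 6c + d = -120
  343a + 49b + 7c + d = -218
Solving the system yields a = -1, b = 2, c = 3, d = 6.
So h(u) = -u³ + 2u² + 3u + 6.
The coefficient of u^2 is 2.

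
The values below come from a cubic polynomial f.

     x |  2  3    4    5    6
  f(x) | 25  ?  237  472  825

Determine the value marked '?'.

96

The 4 known points determine the degree-3 polynomial uniquely.
Write f(x) = ax^3 + bx^2 + cx + d. Substituting each data point gives a linear system:
  8a + 4b + 2c + d = 25
  64a + 16b + 4c + d = 237
  125a + 25b + 5c + d = 472
  216a + 36b + 6c + d = 825
Solving the system yields a = 4, b = -1, c = 0, d = -3.
So f(x) = 4x^3 - x^2 - 3.
Then f(3) = 96.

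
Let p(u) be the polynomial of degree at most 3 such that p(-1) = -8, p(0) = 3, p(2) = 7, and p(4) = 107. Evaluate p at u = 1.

Write p(u) = au^3 + bu^2 + cu + d. Substituting each data point gives a linear system:
  -a + b - c + d = -8
  d = 3
  8a + 4b + 2c + d = 7
  64a + 16b + 4c + d = 107
Solving the system yields a = 3, b = -6, c = 2, d = 3.
So p(u) = 3u^3 - 6u^2 + 2u + 3.
Then p(1) = 2.

2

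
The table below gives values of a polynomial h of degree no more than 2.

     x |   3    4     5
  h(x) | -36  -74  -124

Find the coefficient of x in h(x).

Write h(x) = ax^2 + bx + c. Substituting each data point gives a linear system:
  9a + 3b + c = -36
  16a + 4b + c = -74
  25a + 5b + c = -124
Solving the system yields a = -6, b = 4, c = 6.
So h(x) = -6x^2 + 4x + 6.
The coefficient of x is 4.

4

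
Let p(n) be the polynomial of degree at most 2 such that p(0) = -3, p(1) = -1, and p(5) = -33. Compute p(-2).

Using the Lagrange interpolation formula with nodes 0, 1, 5:
  L_0(n) = (n - 1)(n - 5) / 5
  L_1(n) = n(n - 5) / -4
  L_2(n) = n(n - 1) / 20
Then p(n) = -3·L_0(n) - 1·L_1(n) - 33·L_2(n).
Expanding and collecting terms gives p(n) = -2n^2 + 4n - 3.
Evaluating at n = -2: p(-2) = -19.

-19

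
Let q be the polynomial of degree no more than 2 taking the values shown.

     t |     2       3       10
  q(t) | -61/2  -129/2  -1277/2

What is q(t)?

q(t) = -6t^2 - 4t + 3/2

Write q(t) = at^2 + bt + c. Substituting each data point gives a linear system:
  4a + 2b + c = -61/2
  9a + 3b + c = -129/2
  100a + 10b + c = -1277/2
Solving the system yields a = -6, b = -4, c = 3/2.
So q(t) = -6t² - 4t + 3/2.
Check: q(3) = -129/2. ✓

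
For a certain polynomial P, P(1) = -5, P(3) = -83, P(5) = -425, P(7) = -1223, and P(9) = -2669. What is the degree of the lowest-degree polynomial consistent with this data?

3

Forward differences of the values at t = 1, 3, 5, 7, 9:
  P  : -5  -83  -425  -1223  -2669
  Δ  : -78  -342  -798  -1446
  Δ^2: -264  -456  -648
  Δ^3: -192  -192
  Δ^4: 0
The third differences are constant (-192) and nonzero, while all higher differences vanish, so the minimal degree is 3.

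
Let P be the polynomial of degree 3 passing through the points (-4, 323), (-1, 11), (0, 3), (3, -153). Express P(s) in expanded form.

P(s) = -5s^3 - s^2 - 4s + 3

Write P(s) = as^3 + bs^2 + cs + d. Substituting each data point gives a linear system:
  -64a + 16b - 4c + d = 323
  -a + b - c + d = 11
  d = 3
  27a + 9b + 3c + d = -153
Solving the system yields a = -5, b = -1, c = -4, d = 3.
So P(s) = -5s^3 - s^2 - 4s + 3.
Check: P(0) = 3. ✓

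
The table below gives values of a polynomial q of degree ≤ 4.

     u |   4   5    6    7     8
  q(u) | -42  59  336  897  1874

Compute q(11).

8981

Write q(u) = au^4 + bu^3 + cu^2 + du + e. Substituting each data point gives a linear system:
  256a + 64b + 16c + 4d + e = -42
  625a + 125b + 25c + 5d + e = 59
  1296a + 216b + 36c + 6d + e = 336
  2401a + 343b + 49c + 7d + e = 897
  4096a + 512b + 64c + 8d + e = 1874
Solving the system yields a = 1, b = -4, c = -3, d = 3, e = -6.
So q(u) = u^4 - 4u^3 - 3u^2 + 3u - 6.
Then q(11) = 8981.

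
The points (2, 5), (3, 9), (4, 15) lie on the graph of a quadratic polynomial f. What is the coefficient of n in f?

-1

Write f(n) = an^2 + bn + c. Substituting each data point gives a linear system:
  4a + 2b + c = 5
  9a + 3b + c = 9
  16a + 4b + c = 15
Solving the system yields a = 1, b = -1, c = 3.
So f(n) = n² - n + 3.
The coefficient of n is -1.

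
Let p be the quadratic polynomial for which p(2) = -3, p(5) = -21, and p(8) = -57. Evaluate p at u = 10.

Using the Lagrange interpolation formula with nodes 2, 5, 8:
  L_0(u) = (u - 5)(u - 8) / 18
  L_1(u) = (u - 2)(u - 8) / -9
  L_2(u) = (u - 2)(u - 5) / 18
Then p(u) = -3·L_0(u) - 21·L_1(u) - 57·L_2(u).
Expanding and collecting terms gives p(u) = -u^2 + u - 1.
Evaluating at u = 10: p(10) = -91.

-91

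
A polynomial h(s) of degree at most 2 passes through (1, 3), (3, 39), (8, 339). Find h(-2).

Write h(s) = as^2 + bs + c. Substituting each data point gives a linear system:
  a + b + c = 3
  9a + 3b + c = 39
  64a + 8b + c = 339
Solving the system yields a = 6, b = -6, c = 3.
So h(s) = 6s² - 6s + 3.
Then h(-2) = 39.

39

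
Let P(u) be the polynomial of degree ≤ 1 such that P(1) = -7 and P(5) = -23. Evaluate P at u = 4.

Write P(u) = au + b. Substituting each data point gives a linear system:
  a + b = -7
  5a + b = -23
Solving the system yields a = -4, b = -3.
So P(u) = -4u - 3.
Then P(4) = -19.

-19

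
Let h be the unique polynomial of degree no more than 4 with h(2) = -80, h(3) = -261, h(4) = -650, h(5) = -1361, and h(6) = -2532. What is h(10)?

-15416

Forward differences of the values at s = 2, 3, 4, 5, 6:
  h  : -80  -261  -650  -1361  -2532
  Δ  : -181  -389  -711  -1171
  Δ^2: -208  -322  -460
  Δ^3: -114  -138
  Δ^4: -24
The fourth differences are constant, confirming degree 4.
Interpolating (Newton forward form) and evaluating at s = 10 gives h(10) = -15416.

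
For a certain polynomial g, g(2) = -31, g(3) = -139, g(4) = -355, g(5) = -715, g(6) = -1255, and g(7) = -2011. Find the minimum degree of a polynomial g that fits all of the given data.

Forward differences of the values at u = 2, 3, 4, 5, 6, 7:
  g  : -31  -139  -355  -715  -1255  -2011
  Δ  : -108  -216  -360  -540  -756
  Δ^2: -108  -144  -180  -216
  Δ^3: -36  -36  -36
  Δ^4: 0  0
  Δ^5: 0
The third differences are constant (-36) and nonzero, while all higher differences vanish, so the minimal degree is 3.

3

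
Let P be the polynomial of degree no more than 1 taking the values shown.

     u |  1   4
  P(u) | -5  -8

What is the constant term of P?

-4

Write P(u) = au + b. Substituting each data point gives a linear system:
  a + b = -5
  4a + b = -8
Solving the system yields a = -1, b = -4.
So P(u) = -u - 4.
The constant term is -4.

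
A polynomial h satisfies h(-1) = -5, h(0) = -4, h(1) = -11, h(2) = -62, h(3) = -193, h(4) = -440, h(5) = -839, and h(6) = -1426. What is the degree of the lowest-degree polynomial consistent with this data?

3

Forward differences of the values at n = -1, 0, 1, 2, 3, 4, 5, 6:
  h  : -5  -4  -11  -62  -193  -440  -839  -1426
  Δ  : 1  -7  -51  -131  -247  -399  -587
  Δ^2: -8  -44  -80  -116  -152  -188
  Δ^3: -36  -36  -36  -36  -36
  Δ^4: 0  0  0  0
  Δ^5: 0  0  0
  Δ^6: 0  0
  Δ^7: 0
The third differences are constant (-36) and nonzero, while all higher differences vanish, so the minimal degree is 3.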